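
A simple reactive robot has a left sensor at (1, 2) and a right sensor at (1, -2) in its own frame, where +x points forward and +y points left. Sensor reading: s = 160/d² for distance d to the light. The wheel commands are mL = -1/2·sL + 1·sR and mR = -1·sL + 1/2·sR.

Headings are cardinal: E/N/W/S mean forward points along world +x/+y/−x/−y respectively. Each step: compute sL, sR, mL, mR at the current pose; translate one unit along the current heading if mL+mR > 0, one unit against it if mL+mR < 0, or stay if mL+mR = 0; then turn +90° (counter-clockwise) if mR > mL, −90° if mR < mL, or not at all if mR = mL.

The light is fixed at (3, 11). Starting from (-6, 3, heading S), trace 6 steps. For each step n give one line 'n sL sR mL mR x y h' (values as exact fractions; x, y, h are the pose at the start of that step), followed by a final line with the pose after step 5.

0 16/13 80/101 232/1313 -1096/1313 -6 3 S
1 160/181 32/25 3792/4525 -1104/4525 -6 4 W
2 8/9 8/5 52/45 -4/45 -7 4 N
3 160/97 32/29 784/2813 -3088/2813 -7 5 E
4 16/13 80/109 168/1417 -1224/1417 -8 5 S
5 160/193 160/153 18640/29529 -9040/29529 -8 6 W
final -9 6 N

n=0: pose=(-6,3,S); sL=16/13, sR=80/101; mL=232/1313, mR=-1096/1313; mL+mR=-864/1313 → advance -1; mR−mL=-1328/1313 → turn -1·90°
n=1: pose=(-6,4,W); sL=160/181, sR=32/25; mL=3792/4525, mR=-1104/4525; mL+mR=2688/4525 → advance +1; mR−mL=-4896/4525 → turn -1·90°
n=2: pose=(-7,4,N); sL=8/9, sR=8/5; mL=52/45, mR=-4/45; mL+mR=16/15 → advance +1; mR−mL=-56/45 → turn -1·90°
n=3: pose=(-7,5,E); sL=160/97, sR=32/29; mL=784/2813, mR=-3088/2813; mL+mR=-2304/2813 → advance -1; mR−mL=-3872/2813 → turn -1·90°
n=4: pose=(-8,5,S); sL=16/13, sR=80/109; mL=168/1417, mR=-1224/1417; mL+mR=-1056/1417 → advance -1; mR−mL=-1392/1417 → turn -1·90°
n=5: pose=(-8,6,W); sL=160/193, sR=160/153; mL=18640/29529, mR=-9040/29529; mL+mR=3200/9843 → advance +1; mR−mL=-27680/29529 → turn -1·90°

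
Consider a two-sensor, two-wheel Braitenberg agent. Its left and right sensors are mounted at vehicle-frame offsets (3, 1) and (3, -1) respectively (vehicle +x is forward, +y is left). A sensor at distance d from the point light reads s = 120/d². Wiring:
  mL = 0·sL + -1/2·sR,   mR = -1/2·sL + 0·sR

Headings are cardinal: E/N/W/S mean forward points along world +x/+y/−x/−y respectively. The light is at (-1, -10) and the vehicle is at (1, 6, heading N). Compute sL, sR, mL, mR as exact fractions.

60/181 12/37 -6/37 -30/181

left sensor world pos  = (0, 9); dL² = 362
right sensor world pos = (2, 9); dR² = 370
sL = 120/362 = 60/181
sR = 120/370 = 12/37
mL = 0·sL + -1/2·sR = -6/37
mR = -1/2·sL + 0·sR = -30/181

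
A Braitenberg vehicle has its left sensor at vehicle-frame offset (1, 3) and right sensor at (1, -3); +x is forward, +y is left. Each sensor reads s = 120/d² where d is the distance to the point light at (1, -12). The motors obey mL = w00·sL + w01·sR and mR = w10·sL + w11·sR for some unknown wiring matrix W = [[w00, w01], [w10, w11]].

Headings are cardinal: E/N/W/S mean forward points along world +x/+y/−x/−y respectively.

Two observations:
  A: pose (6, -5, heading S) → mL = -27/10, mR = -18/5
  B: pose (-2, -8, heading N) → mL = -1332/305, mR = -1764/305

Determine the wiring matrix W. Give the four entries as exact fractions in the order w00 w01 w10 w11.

-1 -1/2 -1/2 -1

obs A: pose=(6,-5,S) → sL=6/5, sR=3, mL=-27/10, mR=-18/5
obs B: pose=(-2,-8,N) → sL=120/61, sR=24/5, mL=-1332/305, mR=-1764/305
sensor matrix S = [[6/5, 3], [120/61, 24/5]]; det S = -216/1525
solve [mL_A; mL_B] = S·[w00; w01] and [mR_A; mR_B] = S·[w10; w11]:
  w00 = -1, w01 = -1/2, w10 = -1/2, w11 = -1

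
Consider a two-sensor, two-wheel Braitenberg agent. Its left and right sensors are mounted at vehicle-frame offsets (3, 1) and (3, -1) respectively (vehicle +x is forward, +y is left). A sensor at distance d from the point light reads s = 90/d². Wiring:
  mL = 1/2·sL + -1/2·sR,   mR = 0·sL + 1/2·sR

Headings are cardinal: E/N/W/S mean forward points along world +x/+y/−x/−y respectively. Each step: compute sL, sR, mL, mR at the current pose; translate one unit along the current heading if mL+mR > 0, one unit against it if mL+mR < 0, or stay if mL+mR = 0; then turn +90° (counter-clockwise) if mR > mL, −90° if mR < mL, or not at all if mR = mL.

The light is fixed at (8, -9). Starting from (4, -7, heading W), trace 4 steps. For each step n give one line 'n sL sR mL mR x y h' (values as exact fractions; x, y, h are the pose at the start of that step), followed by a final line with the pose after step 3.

n=0: pose=(4,-7,W); sL=9/5, sR=45/29; mL=18/145, mR=45/58; mL+mR=9/10 → advance +1; mR−mL=189/290 → turn +1·90°
n=1: pose=(3,-7,S); sL=90/17, sR=90/37; mL=900/629, mR=45/37; mL+mR=45/17 → advance +1; mR−mL=-135/629 → turn -1·90°
n=2: pose=(3,-8,W); sL=45/32, sR=45/34; mL=45/1088, mR=45/68; mL+mR=45/64 → advance +1; mR−mL=675/1088 → turn +1·90°
n=3: pose=(2,-8,S); sL=90/29, sR=90/53; mL=1080/1537, mR=45/53; mL+mR=45/29 → advance +1; mR−mL=225/1537 → turn +1·90°

0 9/5 45/29 18/145 45/58 4 -7 W
1 90/17 90/37 900/629 45/37 3 -7 S
2 45/32 45/34 45/1088 45/68 3 -8 W
3 90/29 90/53 1080/1537 45/53 2 -8 S
final 2 -9 E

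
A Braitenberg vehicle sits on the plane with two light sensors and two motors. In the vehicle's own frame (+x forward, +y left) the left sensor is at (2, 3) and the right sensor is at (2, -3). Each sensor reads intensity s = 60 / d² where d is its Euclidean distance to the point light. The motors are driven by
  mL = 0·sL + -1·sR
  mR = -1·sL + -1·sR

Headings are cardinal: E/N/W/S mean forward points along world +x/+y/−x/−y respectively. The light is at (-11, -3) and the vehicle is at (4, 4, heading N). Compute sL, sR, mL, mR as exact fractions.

left sensor world pos  = (1, 6); dL² = 225
right sensor world pos = (7, 6); dR² = 405
sL = 60/225 = 4/15
sR = 60/405 = 4/27
mL = 0·sL + -1·sR = -4/27
mR = -1·sL + -1·sR = -56/135

4/15 4/27 -4/27 -56/135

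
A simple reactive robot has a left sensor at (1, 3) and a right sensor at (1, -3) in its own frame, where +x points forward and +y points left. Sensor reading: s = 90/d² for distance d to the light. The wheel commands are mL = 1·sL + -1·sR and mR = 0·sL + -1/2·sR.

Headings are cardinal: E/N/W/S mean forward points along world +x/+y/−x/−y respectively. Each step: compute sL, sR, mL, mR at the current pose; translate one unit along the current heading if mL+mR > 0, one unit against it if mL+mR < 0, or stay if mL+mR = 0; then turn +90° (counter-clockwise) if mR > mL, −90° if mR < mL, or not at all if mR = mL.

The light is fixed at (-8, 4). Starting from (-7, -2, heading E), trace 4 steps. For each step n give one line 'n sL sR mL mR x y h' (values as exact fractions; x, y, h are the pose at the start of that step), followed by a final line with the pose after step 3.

0 90/13 18/17 1296/221 -9/17 -7 -2 E
1 45/37 9/5 -108/185 -9/10 -6 -2 S
2 18/13 18 -216/13 -9 -6 -1 W
3 5/4 5/2 -5/4 -5/4 -5 -1 S
final -5 0 S

n=0: pose=(-7,-2,E); sL=90/13, sR=18/17; mL=1296/221, mR=-9/17; mL+mR=1179/221 → advance +1; mR−mL=-1413/221 → turn -1·90°
n=1: pose=(-6,-2,S); sL=45/37, sR=9/5; mL=-108/185, mR=-9/10; mL+mR=-549/370 → advance -1; mR−mL=-117/370 → turn -1·90°
n=2: pose=(-6,-1,W); sL=18/13, sR=18; mL=-216/13, mR=-9; mL+mR=-333/13 → advance -1; mR−mL=99/13 → turn +1·90°
n=3: pose=(-5,-1,S); sL=5/4, sR=5/2; mL=-5/4, mR=-5/4; mL+mR=-5/2 → advance -1; mR−mL=0 → turn +0·90°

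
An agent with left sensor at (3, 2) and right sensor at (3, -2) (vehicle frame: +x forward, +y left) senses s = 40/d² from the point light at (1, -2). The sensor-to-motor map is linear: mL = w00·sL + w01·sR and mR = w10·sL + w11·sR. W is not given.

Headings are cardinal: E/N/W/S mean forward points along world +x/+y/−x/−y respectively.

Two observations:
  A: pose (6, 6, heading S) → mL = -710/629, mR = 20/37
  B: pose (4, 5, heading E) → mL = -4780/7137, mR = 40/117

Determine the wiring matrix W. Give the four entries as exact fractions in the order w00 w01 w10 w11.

-1 -1/2 1 0

obs A: pose=(6,6,S) → sL=20/37, sR=20/17, mL=-710/629, mR=20/37
obs B: pose=(4,5,E) → sL=40/117, sR=40/61, mL=-4780/7137, mR=40/117
sensor matrix S = [[20/37, 20/17], [40/117, 40/61]]; det S = -214400/4489173
solve [mL_A; mL_B] = S·[w00; w01] and [mR_A; mR_B] = S·[w10; w11]:
  w00 = -1, w01 = -1/2, w10 = 1, w11 = 0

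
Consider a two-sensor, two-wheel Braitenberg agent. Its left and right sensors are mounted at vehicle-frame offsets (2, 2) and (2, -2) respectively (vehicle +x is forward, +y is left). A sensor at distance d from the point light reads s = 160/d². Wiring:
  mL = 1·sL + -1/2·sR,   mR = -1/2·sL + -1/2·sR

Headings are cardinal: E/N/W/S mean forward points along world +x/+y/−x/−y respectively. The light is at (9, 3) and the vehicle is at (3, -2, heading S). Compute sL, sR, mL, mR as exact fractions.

left sensor world pos  = (5, -4); dL² = 65
right sensor world pos = (1, -4); dR² = 113
sL = 160/65 = 32/13
sR = 160/113 = 160/113
mL = 1·sL + -1/2·sR = 2576/1469
mR = -1/2·sL + -1/2·sR = -2848/1469

32/13 160/113 2576/1469 -2848/1469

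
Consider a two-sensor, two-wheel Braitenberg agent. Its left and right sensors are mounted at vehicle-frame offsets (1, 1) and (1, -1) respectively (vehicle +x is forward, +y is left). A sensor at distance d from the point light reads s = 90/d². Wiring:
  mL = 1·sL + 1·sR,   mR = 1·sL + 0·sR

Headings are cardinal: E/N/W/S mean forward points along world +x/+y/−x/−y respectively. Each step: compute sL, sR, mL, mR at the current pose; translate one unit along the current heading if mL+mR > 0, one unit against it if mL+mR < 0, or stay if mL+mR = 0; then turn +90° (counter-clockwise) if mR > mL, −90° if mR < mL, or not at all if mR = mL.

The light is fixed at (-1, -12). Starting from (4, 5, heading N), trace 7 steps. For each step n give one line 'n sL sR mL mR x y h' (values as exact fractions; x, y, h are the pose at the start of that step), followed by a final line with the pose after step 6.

n=0: pose=(4,5,N); sL=9/34, sR=1/4; mL=35/68, mR=9/34; mL+mR=53/68 → advance +1; mR−mL=-1/4 → turn -1·90°
n=1: pose=(4,6,E); sL=90/397, sR=18/65; mL=12996/25805, mR=90/397; mL+mR=18846/25805 → advance +1; mR−mL=-18/65 → turn -1·90°
n=2: pose=(5,6,S); sL=45/169, sR=45/157; mL=14670/26533, mR=45/169; mL+mR=21735/26533 → advance +1; mR−mL=-45/157 → turn -1·90°
n=3: pose=(5,5,W); sL=90/281, sR=90/349; mL=56700/98069, mR=90/281; mL+mR=88110/98069 → advance +1; mR−mL=-90/349 → turn -1·90°
n=4: pose=(4,5,N); sL=9/34, sR=1/4; mL=35/68, mR=9/34; mL+mR=53/68 → advance +1; mR−mL=-1/4 → turn -1·90°
n=5: pose=(4,6,E); sL=90/397, sR=18/65; mL=12996/25805, mR=90/397; mL+mR=18846/25805 → advance +1; mR−mL=-18/65 → turn -1·90°
n=6: pose=(5,6,S); sL=45/169, sR=45/157; mL=14670/26533, mR=45/169; mL+mR=21735/26533 → advance +1; mR−mL=-45/157 → turn -1·90°

0 9/34 1/4 35/68 9/34 4 5 N
1 90/397 18/65 12996/25805 90/397 4 6 E
2 45/169 45/157 14670/26533 45/169 5 6 S
3 90/281 90/349 56700/98069 90/281 5 5 W
4 9/34 1/4 35/68 9/34 4 5 N
5 90/397 18/65 12996/25805 90/397 4 6 E
6 45/169 45/157 14670/26533 45/169 5 6 S
final 5 5 W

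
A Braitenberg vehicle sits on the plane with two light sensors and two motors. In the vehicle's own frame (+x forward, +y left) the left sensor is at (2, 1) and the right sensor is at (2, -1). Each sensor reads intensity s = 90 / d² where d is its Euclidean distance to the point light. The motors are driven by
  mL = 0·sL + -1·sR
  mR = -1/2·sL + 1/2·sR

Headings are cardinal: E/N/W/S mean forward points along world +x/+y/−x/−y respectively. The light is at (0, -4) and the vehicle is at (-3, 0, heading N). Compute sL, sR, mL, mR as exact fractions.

45/26 9/4 -9/4 27/104

left sensor world pos  = (-4, 2); dL² = 52
right sensor world pos = (-2, 2); dR² = 40
sL = 90/52 = 45/26
sR = 90/40 = 9/4
mL = 0·sL + -1·sR = -9/4
mR = -1/2·sL + 1/2·sR = 27/104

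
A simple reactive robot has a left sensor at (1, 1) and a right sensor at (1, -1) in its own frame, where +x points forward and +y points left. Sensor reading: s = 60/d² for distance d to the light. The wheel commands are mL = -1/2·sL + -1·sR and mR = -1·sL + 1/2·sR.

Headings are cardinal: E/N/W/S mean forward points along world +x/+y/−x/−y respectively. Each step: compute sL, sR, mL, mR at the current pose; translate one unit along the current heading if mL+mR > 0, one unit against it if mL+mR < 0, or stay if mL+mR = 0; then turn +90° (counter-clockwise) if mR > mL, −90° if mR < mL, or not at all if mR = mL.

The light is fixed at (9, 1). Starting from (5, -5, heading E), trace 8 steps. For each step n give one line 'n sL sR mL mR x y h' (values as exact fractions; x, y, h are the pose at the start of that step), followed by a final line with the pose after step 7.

n=0: pose=(5,-5,E); sL=30/17, sR=30/29; mL=-945/493, mR=-615/493; mL+mR=-1560/493 → advance -1; mR−mL=330/493 → turn +1·90°
n=1: pose=(4,-5,N); sL=60/61, sR=60/41; mL=-4890/2501, mR=-630/2501; mL+mR=-5520/2501 → advance -1; mR−mL=4260/2501 → turn +1·90°
n=2: pose=(4,-6,W); sL=3/5, sR=5/6; mL=-17/15, mR=-11/60; mL+mR=-79/60 → advance -1; mR−mL=19/20 → turn +1·90°
n=3: pose=(5,-6,S); sL=60/73, sR=60/89; mL=-7050/6497, mR=-3150/6497; mL+mR=-10200/6497 → advance -1; mR−mL=3900/6497 → turn +1·90°
n=4: pose=(5,-5,E); sL=30/17, sR=30/29; mL=-945/493, mR=-615/493; mL+mR=-1560/493 → advance -1; mR−mL=330/493 → turn +1·90°
n=5: pose=(4,-5,N); sL=60/61, sR=60/41; mL=-4890/2501, mR=-630/2501; mL+mR=-5520/2501 → advance -1; mR−mL=4260/2501 → turn +1·90°
n=6: pose=(4,-6,W); sL=3/5, sR=5/6; mL=-17/15, mR=-11/60; mL+mR=-79/60 → advance -1; mR−mL=19/20 → turn +1·90°
n=7: pose=(5,-6,S); sL=60/73, sR=60/89; mL=-7050/6497, mR=-3150/6497; mL+mR=-10200/6497 → advance -1; mR−mL=3900/6497 → turn +1·90°

0 30/17 30/29 -945/493 -615/493 5 -5 E
1 60/61 60/41 -4890/2501 -630/2501 4 -5 N
2 3/5 5/6 -17/15 -11/60 4 -6 W
3 60/73 60/89 -7050/6497 -3150/6497 5 -6 S
4 30/17 30/29 -945/493 -615/493 5 -5 E
5 60/61 60/41 -4890/2501 -630/2501 4 -5 N
6 3/5 5/6 -17/15 -11/60 4 -6 W
7 60/73 60/89 -7050/6497 -3150/6497 5 -6 S
final 5 -5 E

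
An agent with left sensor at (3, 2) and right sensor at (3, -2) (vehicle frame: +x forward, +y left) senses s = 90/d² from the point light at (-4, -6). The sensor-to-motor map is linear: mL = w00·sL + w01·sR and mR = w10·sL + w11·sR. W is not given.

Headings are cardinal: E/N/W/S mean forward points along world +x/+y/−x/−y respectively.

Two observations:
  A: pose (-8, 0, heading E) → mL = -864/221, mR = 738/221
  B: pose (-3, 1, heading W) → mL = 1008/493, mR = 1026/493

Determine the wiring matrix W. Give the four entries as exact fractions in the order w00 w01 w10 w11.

1 -1 1/2 1/2

obs A: pose=(-8,0,E) → sL=18/13, sR=90/17, mL=-864/221, mR=738/221
obs B: pose=(-3,1,W) → sL=90/29, sR=18/17, mL=1008/493, mR=1026/493
sensor matrix S = [[18/13, 90/17], [90/29, 18/17]]; det S = -95904/6409
solve [mL_A; mL_B] = S·[w00; w01] and [mR_A; mR_B] = S·[w10; w11]:
  w00 = 1, w01 = -1, w10 = 1/2, w11 = 1/2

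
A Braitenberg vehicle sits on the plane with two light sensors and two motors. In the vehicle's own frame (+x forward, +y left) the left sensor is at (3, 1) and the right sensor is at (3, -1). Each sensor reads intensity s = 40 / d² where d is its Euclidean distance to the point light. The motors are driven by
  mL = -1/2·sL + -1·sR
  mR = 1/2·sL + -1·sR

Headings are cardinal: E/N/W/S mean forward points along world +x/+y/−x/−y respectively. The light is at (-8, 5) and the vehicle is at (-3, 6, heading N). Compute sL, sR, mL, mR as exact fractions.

left sensor world pos  = (-4, 9); dL² = 32
right sensor world pos = (-2, 9); dR² = 52
sL = 40/32 = 5/4
sR = 40/52 = 10/13
mL = -1/2·sL + -1·sR = -145/104
mR = 1/2·sL + -1·sR = -15/104

5/4 10/13 -145/104 -15/104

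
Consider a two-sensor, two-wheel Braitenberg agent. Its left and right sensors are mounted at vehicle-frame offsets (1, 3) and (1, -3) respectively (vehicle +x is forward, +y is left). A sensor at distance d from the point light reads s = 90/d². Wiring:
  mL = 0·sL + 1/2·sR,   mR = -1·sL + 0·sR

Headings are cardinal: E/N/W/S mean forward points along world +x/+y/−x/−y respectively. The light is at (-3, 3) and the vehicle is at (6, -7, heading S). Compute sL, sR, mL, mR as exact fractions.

18/53 90/157 45/157 -18/53

left sensor world pos  = (9, -8); dL² = 265
right sensor world pos = (3, -8); dR² = 157
sL = 90/265 = 18/53
sR = 90/157 = 90/157
mL = 0·sL + 1/2·sR = 45/157
mR = -1·sL + 0·sR = -18/53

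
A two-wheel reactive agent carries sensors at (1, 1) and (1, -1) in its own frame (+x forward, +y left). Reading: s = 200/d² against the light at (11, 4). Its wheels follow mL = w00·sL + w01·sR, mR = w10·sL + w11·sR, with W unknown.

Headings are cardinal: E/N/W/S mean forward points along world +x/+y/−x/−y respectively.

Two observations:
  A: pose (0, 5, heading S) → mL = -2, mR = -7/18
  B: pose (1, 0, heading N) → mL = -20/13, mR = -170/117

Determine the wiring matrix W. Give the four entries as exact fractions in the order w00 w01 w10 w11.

-1 0 1/2 -1

obs A: pose=(0,5,S) → sL=2, sR=25/18, mL=-2, mR=-7/18
obs B: pose=(1,0,N) → sL=20/13, sR=20/9, mL=-20/13, mR=-170/117
sensor matrix S = [[2, 25/18], [20/13, 20/9]]; det S = 30/13
solve [mL_A; mL_B] = S·[w00; w01] and [mR_A; mR_B] = S·[w10; w11]:
  w00 = -1, w01 = 0, w10 = 1/2, w11 = -1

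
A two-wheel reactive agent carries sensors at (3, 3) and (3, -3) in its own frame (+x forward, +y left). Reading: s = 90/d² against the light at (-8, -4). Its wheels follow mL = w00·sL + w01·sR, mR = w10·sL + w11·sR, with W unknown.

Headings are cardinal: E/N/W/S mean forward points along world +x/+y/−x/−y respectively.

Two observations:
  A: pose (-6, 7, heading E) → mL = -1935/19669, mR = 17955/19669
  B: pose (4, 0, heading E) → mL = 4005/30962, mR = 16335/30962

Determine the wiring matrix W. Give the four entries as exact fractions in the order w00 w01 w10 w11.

obs A: pose=(-6,7,E) → sL=90/221, sR=90/89, mL=-1935/19669, mR=17955/19669
obs B: pose=(4,0,E) → sL=45/137, sR=45/113, mL=4005/30962, mR=16335/30962
sensor matrix S = [[90/221, 90/89], [45/137, 45/113]]; det S = -51759000/304495789
solve [mL_A; mL_B] = S·[w00; w01] and [mR_A; mR_B] = S·[w10; w11]:
  w00 = 1, w01 = -1/2, w10 = 1, w11 = 1/2

1 -1/2 1 1/2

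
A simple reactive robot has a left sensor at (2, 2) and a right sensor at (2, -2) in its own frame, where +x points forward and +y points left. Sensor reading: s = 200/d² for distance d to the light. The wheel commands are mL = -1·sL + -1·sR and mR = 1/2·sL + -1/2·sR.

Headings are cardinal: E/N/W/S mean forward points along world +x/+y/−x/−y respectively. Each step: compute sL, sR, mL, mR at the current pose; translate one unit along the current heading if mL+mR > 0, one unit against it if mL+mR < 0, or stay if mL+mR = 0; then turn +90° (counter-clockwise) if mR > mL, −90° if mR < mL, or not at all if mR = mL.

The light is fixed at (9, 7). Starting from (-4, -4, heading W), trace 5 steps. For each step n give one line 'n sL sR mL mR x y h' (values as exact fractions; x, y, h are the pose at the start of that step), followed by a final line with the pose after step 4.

n=0: pose=(-4,-4,W); sL=100/197, sR=100/153; mL=-35000/30141, mR=-2200/30141; mL+mR=-12400/10047 → advance -1; mR−mL=32800/30141 → turn +1·90°
n=1: pose=(-3,-4,S); sL=200/269, sR=40/73; mL=-25360/19637, mR=1920/19637; mL+mR=-23440/19637 → advance -1; mR−mL=27280/19637 → turn +1·90°
n=2: pose=(-3,-3,E); sL=50/41, sR=50/61; mL=-5100/2501, mR=500/2501; mL+mR=-4600/2501 → advance -1; mR−mL=5600/2501 → turn +1·90°
n=3: pose=(-4,-3,N); sL=200/289, sR=40/37; mL=-18960/10693, mR=-2080/10693; mL+mR=-21040/10693 → advance -1; mR−mL=16880/10693 → turn +1·90°
n=4: pose=(-4,-4,W); sL=100/197, sR=100/153; mL=-35000/30141, mR=-2200/30141; mL+mR=-12400/10047 → advance -1; mR−mL=32800/30141 → turn +1·90°

0 100/197 100/153 -35000/30141 -2200/30141 -4 -4 W
1 200/269 40/73 -25360/19637 1920/19637 -3 -4 S
2 50/41 50/61 -5100/2501 500/2501 -3 -3 E
3 200/289 40/37 -18960/10693 -2080/10693 -4 -3 N
4 100/197 100/153 -35000/30141 -2200/30141 -4 -4 W
final -3 -4 S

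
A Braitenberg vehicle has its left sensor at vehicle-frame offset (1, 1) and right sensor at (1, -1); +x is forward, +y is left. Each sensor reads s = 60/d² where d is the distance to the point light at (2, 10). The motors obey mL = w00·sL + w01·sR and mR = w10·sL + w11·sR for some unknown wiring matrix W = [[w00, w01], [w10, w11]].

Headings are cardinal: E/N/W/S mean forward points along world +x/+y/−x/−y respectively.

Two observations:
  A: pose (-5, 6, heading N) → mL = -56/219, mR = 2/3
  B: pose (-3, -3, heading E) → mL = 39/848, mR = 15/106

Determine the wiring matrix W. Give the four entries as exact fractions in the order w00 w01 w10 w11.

1/2 -1/2 0 1/2

obs A: pose=(-5,6,N) → sL=60/73, sR=4/3, mL=-56/219, mR=2/3
obs B: pose=(-3,-3,E) → sL=3/8, sR=15/53, mL=39/848, mR=15/106
sensor matrix S = [[60/73, 4/3], [3/8, 15/53]]; det S = -2069/7738
solve [mL_A; mL_B] = S·[w00; w01] and [mR_A; mR_B] = S·[w10; w11]:
  w00 = 1/2, w01 = -1/2, w10 = 0, w11 = 1/2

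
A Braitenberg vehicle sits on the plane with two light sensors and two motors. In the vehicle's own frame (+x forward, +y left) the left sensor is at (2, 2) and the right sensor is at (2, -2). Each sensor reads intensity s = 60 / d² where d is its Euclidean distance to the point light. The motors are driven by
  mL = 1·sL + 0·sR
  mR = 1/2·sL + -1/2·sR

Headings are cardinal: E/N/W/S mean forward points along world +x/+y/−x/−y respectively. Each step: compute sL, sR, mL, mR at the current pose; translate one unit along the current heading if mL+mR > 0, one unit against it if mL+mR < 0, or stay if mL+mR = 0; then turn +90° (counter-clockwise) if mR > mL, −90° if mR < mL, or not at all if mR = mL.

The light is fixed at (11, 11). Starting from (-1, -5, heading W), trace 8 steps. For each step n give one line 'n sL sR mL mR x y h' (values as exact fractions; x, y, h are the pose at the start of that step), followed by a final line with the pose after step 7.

0 3/26 15/98 3/26 -12/637 -1 -5 W
1 60/421 60/317 60/421 -3120/133457 -2 -5 N
2 6/29 6/41 6/29 36/1189 -2 -4 E
3 60/389 12/97 60/389 576/37733 -1 -4 S
4 3/26 15/98 3/26 -12/637 -1 -5 W
5 60/421 60/317 60/421 -3120/133457 -2 -5 N
6 6/29 6/41 6/29 36/1189 -2 -4 E
7 60/389 12/97 60/389 576/37733 -1 -4 S
final -1 -5 W

n=0: pose=(-1,-5,W); sL=3/26, sR=15/98; mL=3/26, mR=-12/637; mL+mR=123/1274 → advance +1; mR−mL=-171/1274 → turn -1·90°
n=1: pose=(-2,-5,N); sL=60/421, sR=60/317; mL=60/421, mR=-3120/133457; mL+mR=15900/133457 → advance +1; mR−mL=-22140/133457 → turn -1·90°
n=2: pose=(-2,-4,E); sL=6/29, sR=6/41; mL=6/29, mR=36/1189; mL+mR=282/1189 → advance +1; mR−mL=-210/1189 → turn -1·90°
n=3: pose=(-1,-4,S); sL=60/389, sR=12/97; mL=60/389, mR=576/37733; mL+mR=6396/37733 → advance +1; mR−mL=-5244/37733 → turn -1·90°
n=4: pose=(-1,-5,W); sL=3/26, sR=15/98; mL=3/26, mR=-12/637; mL+mR=123/1274 → advance +1; mR−mL=-171/1274 → turn -1·90°
n=5: pose=(-2,-5,N); sL=60/421, sR=60/317; mL=60/421, mR=-3120/133457; mL+mR=15900/133457 → advance +1; mR−mL=-22140/133457 → turn -1·90°
n=6: pose=(-2,-4,E); sL=6/29, sR=6/41; mL=6/29, mR=36/1189; mL+mR=282/1189 → advance +1; mR−mL=-210/1189 → turn -1·90°
n=7: pose=(-1,-4,S); sL=60/389, sR=12/97; mL=60/389, mR=576/37733; mL+mR=6396/37733 → advance +1; mR−mL=-5244/37733 → turn -1·90°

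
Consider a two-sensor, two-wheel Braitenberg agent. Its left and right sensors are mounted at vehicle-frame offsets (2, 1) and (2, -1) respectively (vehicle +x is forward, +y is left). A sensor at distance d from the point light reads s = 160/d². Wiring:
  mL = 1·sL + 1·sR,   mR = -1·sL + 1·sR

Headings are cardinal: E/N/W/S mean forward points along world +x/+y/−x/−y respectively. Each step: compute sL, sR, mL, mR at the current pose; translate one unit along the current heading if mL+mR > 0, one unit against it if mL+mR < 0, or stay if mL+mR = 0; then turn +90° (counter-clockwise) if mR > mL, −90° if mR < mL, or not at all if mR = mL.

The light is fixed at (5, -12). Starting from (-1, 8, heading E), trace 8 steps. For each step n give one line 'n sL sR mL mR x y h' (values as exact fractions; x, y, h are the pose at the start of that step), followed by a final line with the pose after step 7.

n=0: pose=(-1,8,E); sL=160/457, sR=160/377; mL=133440/172289, mR=12800/172289; mL+mR=320/377 → advance +1; mR−mL=-320/457 → turn -1·90°
n=1: pose=(0,8,S); sL=8/17, sR=4/9; mL=140/153, mR=-4/153; mL+mR=8/9 → advance +1; mR−mL=-16/17 → turn -1·90°
n=2: pose=(0,7,W); sL=160/373, sR=160/449; mL=131520/167477, mR=-12160/167477; mL+mR=320/449 → advance +1; mR−mL=-320/373 → turn -1·90°
n=3: pose=(-1,7,N); sL=16/49, sR=80/233; mL=7648/11417, mR=192/11417; mL+mR=160/233 → advance +1; mR−mL=-32/49 → turn -1·90°
n=4: pose=(-1,8,E); sL=160/457, sR=160/377; mL=133440/172289, mR=12800/172289; mL+mR=320/377 → advance +1; mR−mL=-320/457 → turn -1·90°
n=5: pose=(0,8,S); sL=8/17, sR=4/9; mL=140/153, mR=-4/153; mL+mR=8/9 → advance +1; mR−mL=-16/17 → turn -1·90°
n=6: pose=(0,7,W); sL=160/373, sR=160/449; mL=131520/167477, mR=-12160/167477; mL+mR=320/449 → advance +1; mR−mL=-320/373 → turn -1·90°
n=7: pose=(-1,7,N); sL=16/49, sR=80/233; mL=7648/11417, mR=192/11417; mL+mR=160/233 → advance +1; mR−mL=-32/49 → turn -1·90°

0 160/457 160/377 133440/172289 12800/172289 -1 8 E
1 8/17 4/9 140/153 -4/153 0 8 S
2 160/373 160/449 131520/167477 -12160/167477 0 7 W
3 16/49 80/233 7648/11417 192/11417 -1 7 N
4 160/457 160/377 133440/172289 12800/172289 -1 8 E
5 8/17 4/9 140/153 -4/153 0 8 S
6 160/373 160/449 131520/167477 -12160/167477 0 7 W
7 16/49 80/233 7648/11417 192/11417 -1 7 N
final -1 8 E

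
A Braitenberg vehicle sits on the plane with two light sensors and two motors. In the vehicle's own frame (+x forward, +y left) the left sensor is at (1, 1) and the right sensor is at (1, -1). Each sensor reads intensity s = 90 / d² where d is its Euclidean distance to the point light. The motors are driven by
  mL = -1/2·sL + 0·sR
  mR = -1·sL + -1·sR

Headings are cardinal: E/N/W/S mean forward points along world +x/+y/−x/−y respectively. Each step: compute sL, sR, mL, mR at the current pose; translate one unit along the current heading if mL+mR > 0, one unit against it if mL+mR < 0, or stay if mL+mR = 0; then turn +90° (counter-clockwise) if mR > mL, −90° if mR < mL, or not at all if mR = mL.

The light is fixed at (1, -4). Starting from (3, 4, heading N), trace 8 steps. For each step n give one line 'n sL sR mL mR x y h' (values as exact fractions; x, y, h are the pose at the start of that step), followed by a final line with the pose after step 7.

0 45/41 1 -45/82 -86/41 3 4 N
1 90/73 2 -45/73 -236/73 3 3 E
2 9/4 5/2 -9/8 -19/4 2 3 S
3 90/49 10/9 -45/49 -1300/441 2 4 W
4 45/41 1 -45/82 -86/41 3 4 N
5 90/73 2 -45/73 -236/73 3 3 E
6 9/4 5/2 -9/8 -19/4 2 3 S
7 90/49 10/9 -45/49 -1300/441 2 4 W
final 3 4 N

n=0: pose=(3,4,N); sL=45/41, sR=1; mL=-45/82, mR=-86/41; mL+mR=-217/82 → advance -1; mR−mL=-127/82 → turn -1·90°
n=1: pose=(3,3,E); sL=90/73, sR=2; mL=-45/73, mR=-236/73; mL+mR=-281/73 → advance -1; mR−mL=-191/73 → turn -1·90°
n=2: pose=(2,3,S); sL=9/4, sR=5/2; mL=-9/8, mR=-19/4; mL+mR=-47/8 → advance -1; mR−mL=-29/8 → turn -1·90°
n=3: pose=(2,4,W); sL=90/49, sR=10/9; mL=-45/49, mR=-1300/441; mL+mR=-1705/441 → advance -1; mR−mL=-895/441 → turn -1·90°
n=4: pose=(3,4,N); sL=45/41, sR=1; mL=-45/82, mR=-86/41; mL+mR=-217/82 → advance -1; mR−mL=-127/82 → turn -1·90°
n=5: pose=(3,3,E); sL=90/73, sR=2; mL=-45/73, mR=-236/73; mL+mR=-281/73 → advance -1; mR−mL=-191/73 → turn -1·90°
n=6: pose=(2,3,S); sL=9/4, sR=5/2; mL=-9/8, mR=-19/4; mL+mR=-47/8 → advance -1; mR−mL=-29/8 → turn -1·90°
n=7: pose=(2,4,W); sL=90/49, sR=10/9; mL=-45/49, mR=-1300/441; mL+mR=-1705/441 → advance -1; mR−mL=-895/441 → turn -1·90°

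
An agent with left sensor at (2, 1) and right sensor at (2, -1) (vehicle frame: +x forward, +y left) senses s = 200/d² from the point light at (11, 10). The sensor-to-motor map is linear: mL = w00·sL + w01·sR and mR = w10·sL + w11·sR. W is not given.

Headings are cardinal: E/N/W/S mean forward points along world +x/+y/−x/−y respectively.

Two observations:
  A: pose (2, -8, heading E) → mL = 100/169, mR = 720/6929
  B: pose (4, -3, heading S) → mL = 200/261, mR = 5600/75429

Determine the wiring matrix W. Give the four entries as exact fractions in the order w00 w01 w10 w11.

1 0 1 -1

obs A: pose=(2,-8,E) → sL=100/169, sR=20/41, mL=100/169, mR=720/6929
obs B: pose=(4,-3,S) → sL=200/261, sR=200/289, mL=200/261, mR=5600/75429
sensor matrix S = [[100/169, 20/41], [200/261, 200/289]]; det S = 18656000/522647541
solve [mL_A; mL_B] = S·[w00; w01] and [mR_A; mR_B] = S·[w10; w11]:
  w00 = 1, w01 = 0, w10 = 1, w11 = -1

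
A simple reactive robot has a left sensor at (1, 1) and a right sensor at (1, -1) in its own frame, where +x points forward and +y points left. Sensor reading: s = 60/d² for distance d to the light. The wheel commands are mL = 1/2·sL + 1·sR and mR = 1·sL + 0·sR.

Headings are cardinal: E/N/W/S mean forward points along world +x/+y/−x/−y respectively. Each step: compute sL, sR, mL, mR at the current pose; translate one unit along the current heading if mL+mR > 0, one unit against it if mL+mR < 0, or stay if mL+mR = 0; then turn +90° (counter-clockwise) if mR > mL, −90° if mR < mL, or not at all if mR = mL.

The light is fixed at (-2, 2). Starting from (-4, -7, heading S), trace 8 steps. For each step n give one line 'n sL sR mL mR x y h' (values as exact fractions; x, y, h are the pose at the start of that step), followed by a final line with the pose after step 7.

0 60/101 60/109 9330/11009 60/101 -4 -7 S
1 6/13 2/3 35/39 6/13 -4 -8 W
2 60/97 12/17 1674/1649 60/97 -5 -8 N
3 15/17 15/26 225/221 15/17 -5 -7 E
4 60/101 60/109 9330/11009 60/101 -4 -7 S
5 6/13 2/3 35/39 6/13 -4 -8 W
6 60/97 12/17 1674/1649 60/97 -5 -8 N
7 15/17 15/26 225/221 15/17 -5 -7 E
final -4 -7 S

n=0: pose=(-4,-7,S); sL=60/101, sR=60/109; mL=9330/11009, mR=60/101; mL+mR=15870/11009 → advance +1; mR−mL=-2790/11009 → turn -1·90°
n=1: pose=(-4,-8,W); sL=6/13, sR=2/3; mL=35/39, mR=6/13; mL+mR=53/39 → advance +1; mR−mL=-17/39 → turn -1·90°
n=2: pose=(-5,-8,N); sL=60/97, sR=12/17; mL=1674/1649, mR=60/97; mL+mR=2694/1649 → advance +1; mR−mL=-654/1649 → turn -1·90°
n=3: pose=(-5,-7,E); sL=15/17, sR=15/26; mL=225/221, mR=15/17; mL+mR=420/221 → advance +1; mR−mL=-30/221 → turn -1·90°
n=4: pose=(-4,-7,S); sL=60/101, sR=60/109; mL=9330/11009, mR=60/101; mL+mR=15870/11009 → advance +1; mR−mL=-2790/11009 → turn -1·90°
n=5: pose=(-4,-8,W); sL=6/13, sR=2/3; mL=35/39, mR=6/13; mL+mR=53/39 → advance +1; mR−mL=-17/39 → turn -1·90°
n=6: pose=(-5,-8,N); sL=60/97, sR=12/17; mL=1674/1649, mR=60/97; mL+mR=2694/1649 → advance +1; mR−mL=-654/1649 → turn -1·90°
n=7: pose=(-5,-7,E); sL=15/17, sR=15/26; mL=225/221, mR=15/17; mL+mR=420/221 → advance +1; mR−mL=-30/221 → turn -1·90°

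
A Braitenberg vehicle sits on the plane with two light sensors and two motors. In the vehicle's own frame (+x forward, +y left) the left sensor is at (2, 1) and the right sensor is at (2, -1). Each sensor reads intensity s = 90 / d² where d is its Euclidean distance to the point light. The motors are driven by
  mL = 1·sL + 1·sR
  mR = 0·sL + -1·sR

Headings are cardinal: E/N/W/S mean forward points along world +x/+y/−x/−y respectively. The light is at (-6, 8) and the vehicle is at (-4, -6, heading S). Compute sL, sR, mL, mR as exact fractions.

18/53 90/257 9396/13621 -90/257

left sensor world pos  = (-3, -8); dL² = 265
right sensor world pos = (-5, -8); dR² = 257
sL = 90/265 = 18/53
sR = 90/257 = 90/257
mL = 1·sL + 1·sR = 9396/13621
mR = 0·sL + -1·sR = -90/257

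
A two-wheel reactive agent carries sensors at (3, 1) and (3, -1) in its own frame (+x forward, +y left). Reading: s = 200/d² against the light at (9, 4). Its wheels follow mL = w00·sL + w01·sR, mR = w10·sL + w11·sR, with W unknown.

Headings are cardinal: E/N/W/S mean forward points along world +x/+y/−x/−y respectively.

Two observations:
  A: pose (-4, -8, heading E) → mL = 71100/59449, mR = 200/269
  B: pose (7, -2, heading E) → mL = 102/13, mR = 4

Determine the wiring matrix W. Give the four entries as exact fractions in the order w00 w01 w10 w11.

obs A: pose=(-4,-8,E) → sL=200/221, sR=200/269, mL=71100/59449, mR=200/269
obs B: pose=(7,-2,E) → sL=100/13, sR=4, mL=102/13, mR=4
sensor matrix S = [[200/221, 200/269], [100/13, 4]]; det S = -9600/4573
solve [mL_A; mL_B] = S·[w00; w01] and [mR_A; mR_B] = S·[w10; w11]:
  w00 = 1/2, w01 = 1, w10 = 0, w11 = 1

1/2 1 0 1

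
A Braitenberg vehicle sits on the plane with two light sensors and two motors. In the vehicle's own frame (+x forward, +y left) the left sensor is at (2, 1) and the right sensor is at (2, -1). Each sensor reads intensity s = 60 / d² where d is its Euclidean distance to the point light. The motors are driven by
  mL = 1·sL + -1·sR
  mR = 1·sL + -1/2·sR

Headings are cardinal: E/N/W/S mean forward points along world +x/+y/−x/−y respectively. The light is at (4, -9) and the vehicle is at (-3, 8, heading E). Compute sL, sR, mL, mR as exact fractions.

left sensor world pos  = (-1, 9); dL² = 349
right sensor world pos = (-1, 7); dR² = 281
sL = 60/349 = 60/349
sR = 60/281 = 60/281
mL = 1·sL + -1·sR = -4080/98069
mR = 1·sL + -1/2·sR = 6390/98069

60/349 60/281 -4080/98069 6390/98069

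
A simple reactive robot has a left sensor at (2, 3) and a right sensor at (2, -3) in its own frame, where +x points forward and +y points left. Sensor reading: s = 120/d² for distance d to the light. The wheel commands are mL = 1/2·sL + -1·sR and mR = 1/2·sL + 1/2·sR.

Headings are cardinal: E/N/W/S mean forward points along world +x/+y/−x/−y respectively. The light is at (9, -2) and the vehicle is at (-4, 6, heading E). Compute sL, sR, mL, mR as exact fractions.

60/121 60/73 -5070/8833 5820/8833

left sensor world pos  = (-2, 9); dL² = 242
right sensor world pos = (-2, 3); dR² = 146
sL = 120/242 = 60/121
sR = 120/146 = 60/73
mL = 1/2·sL + -1·sR = -5070/8833
mR = 1/2·sL + 1/2·sR = 5820/8833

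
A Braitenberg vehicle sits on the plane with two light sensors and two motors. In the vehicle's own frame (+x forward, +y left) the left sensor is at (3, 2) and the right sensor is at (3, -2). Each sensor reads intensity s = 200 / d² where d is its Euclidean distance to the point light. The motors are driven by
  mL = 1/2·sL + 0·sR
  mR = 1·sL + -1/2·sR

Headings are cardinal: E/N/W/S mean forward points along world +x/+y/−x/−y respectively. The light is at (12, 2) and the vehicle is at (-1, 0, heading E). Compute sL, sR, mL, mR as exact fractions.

left sensor world pos  = (2, 2); dL² = 100
right sensor world pos = (2, -2); dR² = 116
sL = 200/100 = 2
sR = 200/116 = 50/29
mL = 1/2·sL + 0·sR = 1
mR = 1·sL + -1/2·sR = 33/29

2 50/29 1 33/29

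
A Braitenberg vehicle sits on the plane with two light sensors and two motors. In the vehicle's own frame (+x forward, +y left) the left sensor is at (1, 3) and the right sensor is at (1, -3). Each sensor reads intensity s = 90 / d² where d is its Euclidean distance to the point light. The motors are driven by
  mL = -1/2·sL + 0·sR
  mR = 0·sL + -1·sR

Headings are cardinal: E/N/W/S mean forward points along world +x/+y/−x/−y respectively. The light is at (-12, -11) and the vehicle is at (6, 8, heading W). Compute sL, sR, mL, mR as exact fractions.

18/109 90/773 -9/109 -90/773

left sensor world pos  = (5, 5); dL² = 545
right sensor world pos = (5, 11); dR² = 773
sL = 90/545 = 18/109
sR = 90/773 = 90/773
mL = -1/2·sL + 0·sR = -9/109
mR = 0·sL + -1·sR = -90/773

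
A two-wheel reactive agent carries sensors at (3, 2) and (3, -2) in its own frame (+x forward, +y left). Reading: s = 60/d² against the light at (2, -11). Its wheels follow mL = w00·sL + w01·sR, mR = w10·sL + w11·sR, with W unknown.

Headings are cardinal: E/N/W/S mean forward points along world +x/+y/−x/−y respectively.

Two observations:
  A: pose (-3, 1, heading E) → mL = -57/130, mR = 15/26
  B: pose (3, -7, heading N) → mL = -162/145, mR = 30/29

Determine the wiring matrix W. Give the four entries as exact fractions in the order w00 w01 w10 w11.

-1/2 -1/2 0 1

obs A: pose=(-3,1,E) → sL=3/10, sR=15/26, mL=-57/130, mR=15/26
obs B: pose=(3,-7,N) → sL=6/5, sR=30/29, mL=-162/145, mR=30/29
sensor matrix S = [[3/10, 15/26], [6/5, 30/29]]; det S = -144/377
solve [mL_A; mL_B] = S·[w00; w01] and [mR_A; mR_B] = S·[w10; w11]:
  w00 = -1/2, w01 = -1/2, w10 = 0, w11 = 1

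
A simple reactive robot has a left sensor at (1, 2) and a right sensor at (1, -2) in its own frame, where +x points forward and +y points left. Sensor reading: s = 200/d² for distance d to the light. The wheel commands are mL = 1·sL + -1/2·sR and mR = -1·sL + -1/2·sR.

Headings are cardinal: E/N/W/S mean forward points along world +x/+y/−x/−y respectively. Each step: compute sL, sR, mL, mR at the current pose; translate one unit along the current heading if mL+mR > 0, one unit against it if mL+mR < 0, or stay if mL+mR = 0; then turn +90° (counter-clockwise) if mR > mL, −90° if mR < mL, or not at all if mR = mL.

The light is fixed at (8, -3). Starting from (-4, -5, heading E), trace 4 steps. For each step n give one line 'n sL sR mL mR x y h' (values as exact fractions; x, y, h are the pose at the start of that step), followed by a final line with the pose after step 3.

0 200/121 200/137 15300/16577 -39500/16577 -4 -5 E
1 20/13 100/117 10/9 -230/117 -5 -5 S
2 40/41 200/197 3780/8077 -11980/8077 -5 -4 W
3 50/49 2 1/49 -99/49 -4 -4 N
final -4 -5 E

n=0: pose=(-4,-5,E); sL=200/121, sR=200/137; mL=15300/16577, mR=-39500/16577; mL+mR=-200/137 → advance -1; mR−mL=-400/121 → turn -1·90°
n=1: pose=(-5,-5,S); sL=20/13, sR=100/117; mL=10/9, mR=-230/117; mL+mR=-100/117 → advance -1; mR−mL=-40/13 → turn -1·90°
n=2: pose=(-5,-4,W); sL=40/41, sR=200/197; mL=3780/8077, mR=-11980/8077; mL+mR=-200/197 → advance -1; mR−mL=-80/41 → turn -1·90°
n=3: pose=(-4,-4,N); sL=50/49, sR=2; mL=1/49, mR=-99/49; mL+mR=-2 → advance -1; mR−mL=-100/49 → turn -1·90°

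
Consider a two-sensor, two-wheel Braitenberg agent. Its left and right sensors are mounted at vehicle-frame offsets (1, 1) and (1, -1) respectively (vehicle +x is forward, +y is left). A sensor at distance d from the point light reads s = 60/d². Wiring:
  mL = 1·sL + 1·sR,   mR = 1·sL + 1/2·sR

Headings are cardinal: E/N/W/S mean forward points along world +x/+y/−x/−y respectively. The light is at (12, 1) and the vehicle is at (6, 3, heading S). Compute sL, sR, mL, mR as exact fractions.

30/13 6/5 228/65 189/65

left sensor world pos  = (7, 2); dL² = 26
right sensor world pos = (5, 2); dR² = 50
sL = 60/26 = 30/13
sR = 60/50 = 6/5
mL = 1·sL + 1·sR = 228/65
mR = 1·sL + 1/2·sR = 189/65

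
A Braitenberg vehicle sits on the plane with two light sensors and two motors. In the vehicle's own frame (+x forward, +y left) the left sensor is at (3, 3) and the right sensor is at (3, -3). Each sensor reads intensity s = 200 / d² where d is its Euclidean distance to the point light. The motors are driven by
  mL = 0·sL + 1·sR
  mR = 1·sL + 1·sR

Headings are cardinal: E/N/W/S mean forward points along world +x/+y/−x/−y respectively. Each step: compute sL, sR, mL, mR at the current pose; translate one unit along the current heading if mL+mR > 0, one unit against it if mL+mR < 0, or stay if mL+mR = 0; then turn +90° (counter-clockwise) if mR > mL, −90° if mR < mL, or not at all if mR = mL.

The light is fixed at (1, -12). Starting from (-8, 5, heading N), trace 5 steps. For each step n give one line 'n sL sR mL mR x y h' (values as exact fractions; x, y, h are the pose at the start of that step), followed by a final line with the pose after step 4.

n=0: pose=(-8,5,N); sL=25/68, sR=50/109; mL=50/109, mR=6125/7412; mL+mR=9525/7412 → advance +1; mR−mL=25/68 → turn +1·90°
n=1: pose=(-8,6,W); sL=200/369, sR=40/117; mL=40/117, mR=4240/4797; mL+mR=1960/1599 → advance +1; mR−mL=200/369 → turn +1·90°
n=2: pose=(-9,6,S); sL=100/137, sR=100/197; mL=100/197, mR=33400/26989; mL+mR=47100/26989 → advance +1; mR−mL=100/137 → turn +1·90°
n=3: pose=(-9,5,E); sL=200/449, sR=40/49; mL=40/49, mR=27760/22001; mL+mR=45720/22001 → advance +1; mR−mL=200/449 → turn +1·90°
n=4: pose=(-8,5,N); sL=25/68, sR=50/109; mL=50/109, mR=6125/7412; mL+mR=9525/7412 → advance +1; mR−mL=25/68 → turn +1·90°

0 25/68 50/109 50/109 6125/7412 -8 5 N
1 200/369 40/117 40/117 4240/4797 -8 6 W
2 100/137 100/197 100/197 33400/26989 -9 6 S
3 200/449 40/49 40/49 27760/22001 -9 5 E
4 25/68 50/109 50/109 6125/7412 -8 5 N
final -8 6 W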